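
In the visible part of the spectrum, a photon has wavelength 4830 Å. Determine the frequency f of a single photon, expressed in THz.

Take c = 2.99792458·10^8 m/s.
First convert: λ = 4830 Å = 4.830·10^-7 m.
Since f = c/λ for a photon, f = 6.207·10^14 Hz.
Converting to THz: f = 620.7 THz ≈ 621 THz.

621 THz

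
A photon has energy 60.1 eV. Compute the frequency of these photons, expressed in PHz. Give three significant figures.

Take h = 6.62607015e-34 J·s, 1 eV = 1.602176634e-19 J.
First convert: E = 60.1 eV = 9.6291e-18 J.
Apply f = E/h: f = 1.453e16 Hz.
Converting to PHz: f = 14.53 PHz ≈ 14.5 PHz.

14.5 PHz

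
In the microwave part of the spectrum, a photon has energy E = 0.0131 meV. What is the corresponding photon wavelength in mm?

94.6 mm

Take h = 6.62607015 × 10^-34 J·s, c = 2.99792458 × 10^8 m/s, 1 eV = 1.602176634 × 10^-19 J.
Convert to SI: E = 0.0131 meV = 2.0989 × 10^-24 J.
The photon relation is λ = hc/E, giving λ = 0.09464 m.
Converting to mm: λ = 94.64 mm ≈ 94.6 mm.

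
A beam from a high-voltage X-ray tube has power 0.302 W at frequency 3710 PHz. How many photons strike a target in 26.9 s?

Total energy: E_total = P·t = 0.302 × 26.9 = 8.124 J.
Per-photon energy: E = 2.458 × 10^-15 J.
N = E_total / E_photon = 3.30 × 10^15.

3.30 × 10^15 photons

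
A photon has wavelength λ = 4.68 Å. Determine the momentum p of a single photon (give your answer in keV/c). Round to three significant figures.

2.65 keV/c

Use h = 6.62607015 × 10^-34 J·s, c = 2.99792458 × 10^8 m/s, 1 eV = 1.602176634 × 10^-19 J.
In SI units: λ = 4.68 Å = 4.68 × 10^-10 m.
Apply p = h/λ: p = 1.416 × 10^-24 kg·m/s.
Converting to keV/c: p = 2.649 keV/c ≈ 2.65 keV/c.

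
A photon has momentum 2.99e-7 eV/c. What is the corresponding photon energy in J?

Take c = 2.99792458e8 m/s, 1 eV = 1.602176634e-19 J.
Convert to SI: p = 2.99e-7 eV/c = 1.5979e-34 kg·m/s.
For a photon E = pc, so E = 4.791e-26 J.
So E ≈ 4.79e-26 J.

4.79e-26 J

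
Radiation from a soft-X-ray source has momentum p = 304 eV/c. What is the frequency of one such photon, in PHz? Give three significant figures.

First convert: p = 304 eV/c = 1.6247 × 10^-25 kg·m/s.
Since f = pc/h for a photon, f = 7.351 × 10^16 Hz.
Converting to PHz: f = 73.51 PHz ≈ 73.5 PHz.

73.5 PHz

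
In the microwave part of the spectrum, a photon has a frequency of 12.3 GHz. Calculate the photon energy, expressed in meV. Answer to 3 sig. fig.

First convert: f = 12.3 GHz = 1.23·10^10 Hz.
For a photon E = hf, so E = 8.150·10^-24 J.
Converting to meV: E = 0.05087 meV ≈ 0.0509 meV.

0.0509 meV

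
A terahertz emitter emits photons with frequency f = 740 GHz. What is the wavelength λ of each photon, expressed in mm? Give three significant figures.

0.405 mm

(c = 2.99792458 × 10^8 m/s.)
First convert: f = 740 GHz = 7.4 × 10^11 Hz.
Since λ = c/f for a photon, λ = 4.051 × 10^-4 m.
Converting to mm: λ = 0.4051 mm ≈ 0.405 mm.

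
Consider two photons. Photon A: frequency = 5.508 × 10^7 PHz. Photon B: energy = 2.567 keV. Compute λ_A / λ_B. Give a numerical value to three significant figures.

λ_A = 5.443 × 10^-15 m (from frequency = 5.508 × 10^7 PHz, via λ = c/f).
λ_B = 4.830 × 10^-10 m (from energy = 2.567 keV, via λ = hc/E).
Ratio = 5.443 × 10^-15 / 4.830 × 10^-10 = 1.13 × 10^-5.

1.13 × 10^-5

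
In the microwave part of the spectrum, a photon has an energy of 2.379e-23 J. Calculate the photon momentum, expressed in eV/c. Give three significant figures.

1.48e-4 eV/c

Use c = 2.99792458e8 m/s, 1 eV = 1.602176634e-19 J.
For a photon p = E/c, so p = 7.935e-32 kg·m/s.
Converting to eV/c: p = 1.485e-4 eV/c ≈ 1.48e-4 eV/c.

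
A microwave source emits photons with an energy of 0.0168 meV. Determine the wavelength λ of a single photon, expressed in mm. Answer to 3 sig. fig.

In SI units: E = 0.0168 meV = 2.6917 × 10^-24 J.
The photon relation is λ = hc/E, giving λ = 0.07380 m.
Converting to mm: λ = 73.80 mm ≈ 73.8 mm.

73.8 mm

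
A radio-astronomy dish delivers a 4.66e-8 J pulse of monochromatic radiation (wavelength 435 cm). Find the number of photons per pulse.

1.02e18 photons

Per-photon energy: E = 4.567e-26 J (from wavelength = 435 cm).
N = E_total / E_photon = 4.66e-8 J / 4.567e-26 J = 1.02e18.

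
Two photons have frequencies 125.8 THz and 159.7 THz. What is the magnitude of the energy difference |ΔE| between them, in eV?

Using E = hf: E₁ = 8.3356e-20 J, E₂ = 1.0582e-19 J.
|ΔE| = |8.3356e-20 − 1.0582e-19| = 2.25e-20 J = 0.140 eV.

0.140 eV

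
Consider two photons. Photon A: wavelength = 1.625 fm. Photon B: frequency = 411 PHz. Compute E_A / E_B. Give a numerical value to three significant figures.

E_A = 1.222e-10 J (from wavelength = 1.625 fm, via E = hc/λ).
E_B = 2.723e-16 J (from frequency = 411 PHz, via E = hf).
Ratio = 1.222e-10 / 2.723e-16 = 4.49e5.

4.49e5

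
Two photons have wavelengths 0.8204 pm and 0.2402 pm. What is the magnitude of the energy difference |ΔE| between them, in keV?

3650 keV

Using E = hc/λ: E₁ = 2.4213e-13 J, E₂ = 8.2700e-13 J.
|ΔE| = |2.4213e-13 − 8.2700e-13| = 5.85e-13 J = 3650 keV.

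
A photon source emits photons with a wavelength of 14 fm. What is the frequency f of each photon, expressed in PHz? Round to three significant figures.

In SI units: λ = 14 fm = 1.4 × 10^-14 m.
The photon relation is f = c/λ, giving f = 2.141 × 10^22 Hz.
Converting to PHz: f = 2.141 × 10^7 PHz ≈ 2.14 × 10^7 PHz.

2.14 × 10^7 PHz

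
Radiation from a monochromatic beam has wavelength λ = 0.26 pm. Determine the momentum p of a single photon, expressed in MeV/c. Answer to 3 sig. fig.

Take h = 6.62607015e-34 J·s, c = 2.99792458e8 m/s, 1 eV = 1.602176634e-19 J.
Convert to SI: λ = 0.26 pm = 2.6e-13 m.
For a photon p = h/λ, so p = 2.548e-21 kg·m/s.
Converting to MeV/c: p = 4.769 MeV/c ≈ 4.77 MeV/c.

4.77 MeV/c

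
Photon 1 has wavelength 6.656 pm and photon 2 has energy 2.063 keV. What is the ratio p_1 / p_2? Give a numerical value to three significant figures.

90.3

p_1 = 9.955e-23 kg·m/s (from wavelength = 6.656 pm, via p = h/λ).
p_2 = 1.103e-24 kg·m/s (from energy = 2.063 keV, via p = E/c).
Ratio = 9.955e-23 / 1.103e-24 = 90.3.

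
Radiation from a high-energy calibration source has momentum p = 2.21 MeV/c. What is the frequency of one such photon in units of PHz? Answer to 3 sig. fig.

First convert: p = 2.21 MeV/c = 1.1811·10^-21 kg·m/s.
Since f = pc/h for a photon, f = 5.344·10^20 Hz.
Converting to PHz: f = 534400 PHz ≈ 5.34·10^5 PHz.

5.34·10^5 PHz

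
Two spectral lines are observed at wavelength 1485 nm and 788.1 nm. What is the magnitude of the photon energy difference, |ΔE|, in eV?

Using E = hc/λ: E₁ = 1.3377 × 10^-19 J, E₂ = 2.5206 × 10^-19 J.
|ΔE| = |1.3377 × 10^-19 − 2.5206 × 10^-19| = 1.18 × 10^-19 J = 0.738 eV.

0.738 eV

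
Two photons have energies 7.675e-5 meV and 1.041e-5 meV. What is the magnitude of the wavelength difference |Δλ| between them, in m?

Using λ = hc/E: λ₁ = 16.154 m, λ₂ = 119.10 m.
|Δλ| = |16.154 − 119.10| = 103 m.

103 m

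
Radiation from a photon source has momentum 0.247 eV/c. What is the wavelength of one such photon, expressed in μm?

Convert to SI: p = 0.247 eV/c = 1.3200 × 10^-28 kg·m/s.
The photon relation is λ = h/p, giving λ = 5.020 × 10^-6 m.
Converting to μm: λ = 5.020 μm ≈ 5.02 μm.

5.02 μm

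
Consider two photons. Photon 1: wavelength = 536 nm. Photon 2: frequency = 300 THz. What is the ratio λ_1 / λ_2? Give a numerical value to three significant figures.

0.536

λ_1 = 5.360 × 10^-7 m (from wavelength = 536 nm, via λ given directly).
λ_2 = 9.993 × 10^-7 m (from frequency = 300 THz, via λ = c/f).
Ratio = 5.360 × 10^-7 / 9.993 × 10^-7 = 0.536.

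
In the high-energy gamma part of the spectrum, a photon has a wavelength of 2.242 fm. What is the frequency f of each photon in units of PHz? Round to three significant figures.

1.34e8 PHz

First convert: λ = 2.242 fm = 2.242e-15 m.
Apply f = c/λ: f = 1.337e23 Hz.
Converting to PHz: f = 1.337e8 PHz ≈ 1.34e8 PHz.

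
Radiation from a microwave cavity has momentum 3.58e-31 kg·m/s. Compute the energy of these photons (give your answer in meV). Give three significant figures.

0.670 meV

Since E = pc for a photon, E = 1.073e-22 J.
Converting to meV: E = 0.6699 meV ≈ 0.670 meV.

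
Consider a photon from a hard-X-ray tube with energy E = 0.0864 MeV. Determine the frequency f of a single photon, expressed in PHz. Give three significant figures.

Use h = 6.62607015·10^-34 J·s, 1 eV = 1.602176634·10^-19 J.
Convert to SI: E = 0.0864 MeV = 1.3843·10^-14 J.
For a photon f = E/h, so f = 2.089·10^19 Hz.
Converting to PHz: f = 20890 PHz ≈ 2.09·10^4 PHz.

2.09·10^4 PHz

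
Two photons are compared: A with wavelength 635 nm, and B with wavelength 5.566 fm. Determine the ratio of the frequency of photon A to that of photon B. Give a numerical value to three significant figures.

f_A = 4.721e14 Hz (from wavelength = 635 nm, via f = c/λ).
f_B = 5.386e22 Hz (from wavelength = 5.566 fm, via f = c/λ).
Ratio = 4.721e14 / 5.386e22 = 8.77e-9.

8.77e-9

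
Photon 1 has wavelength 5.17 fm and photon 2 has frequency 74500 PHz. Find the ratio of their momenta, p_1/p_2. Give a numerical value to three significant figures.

p_1 = 1.282e-19 kg·m/s (from wavelength = 5.17 fm, via p = h/λ).
p_2 = 1.647e-22 kg·m/s (from frequency = 74500 PHz, via p = hf/c).
Ratio = 1.282e-19 / 1.647e-22 = 778.

778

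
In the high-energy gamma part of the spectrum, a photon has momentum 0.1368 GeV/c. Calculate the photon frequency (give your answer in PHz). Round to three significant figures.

3.31e7 PHz

Use h = 6.62607015e-34 J·s, c = 2.99792458e8 m/s, 1 eV = 1.602176634e-19 J.
In SI units: p = 0.1368 GeV/c = 7.3110e-20 kg·m/s.
Apply f = pc/h: f = 3.308e22 Hz.
Converting to PHz: f = 3.308e7 PHz ≈ 3.31e7 PHz.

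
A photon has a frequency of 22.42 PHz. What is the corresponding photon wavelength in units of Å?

Convert to SI: f = 22.42 PHz = 2.242e16 Hz.
The photon relation is λ = c/f, giving λ = 1.337e-8 m.
Converting to Å: λ = 133.7 Å ≈ 134 Å.

134 Å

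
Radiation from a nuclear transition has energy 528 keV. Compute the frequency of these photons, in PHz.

(h = 6.62607015 × 10^-34 J·s, 1 eV = 1.602176634 × 10^-19 J.)
First convert: E = 528 keV = 8.4595 × 10^-14 J.
Apply f = E/h: f = 1.277 × 10^20 Hz.
Converting to PHz: f = 127700 PHz ≈ 1.28 × 10^5 PHz.

1.28 × 10^5 PHz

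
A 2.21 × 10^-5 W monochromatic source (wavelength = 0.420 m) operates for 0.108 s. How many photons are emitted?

5.05 × 10^18 photons

Total energy: E_total = P·t = 2.21 × 10^-5 × 0.108 = 2.387 × 10^-6 J.
Per-photon energy: E = 4.730 × 10^-25 J.
N = E_total / E_photon = 5.05 × 10^18.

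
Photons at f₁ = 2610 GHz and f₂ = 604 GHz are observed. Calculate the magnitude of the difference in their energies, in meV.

8.30 meV

Using E = hf: E₁ = 1.729e-21 J, E₂ = 4.002e-22 J.
|ΔE| = |1.729e-21 − 4.002e-22| = 1.33e-21 J = 8.30 meV.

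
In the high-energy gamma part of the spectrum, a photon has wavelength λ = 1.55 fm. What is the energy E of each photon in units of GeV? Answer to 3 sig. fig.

0.800 GeV

Take h = 6.62607015e-34 J·s, c = 2.99792458e8 m/s, 1 eV = 1.602176634e-19 J.
Convert to SI: λ = 1.55 fm = 1.55e-15 m.
The photon relation is E = hc/λ, giving E = 1.282e-10 J.
Converting to GeV: E = 0.7999 GeV ≈ 0.800 GeV.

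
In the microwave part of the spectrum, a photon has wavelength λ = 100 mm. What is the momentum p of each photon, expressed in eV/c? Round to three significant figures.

Use h = 6.62607015 × 10^-34 J·s, c = 2.99792458 × 10^8 m/s, 1 eV = 1.602176634 × 10^-19 J.
Convert to SI: λ = 100 mm = 0.10 m.
For a photon p = h/λ, so p = 6.626 × 10^-33 kg·m/s.
Converting to eV/c: p = 1.240 × 10^-5 eV/c ≈ 1.24 × 10^-5 eV/c.

1.24 × 10^-5 eV/c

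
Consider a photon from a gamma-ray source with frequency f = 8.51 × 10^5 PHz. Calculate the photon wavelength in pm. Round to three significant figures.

0.352 pm

Convert to SI: f = 8.51 × 10^5 PHz = 8.51 × 10^20 Hz.
Apply λ = c/f: λ = 3.523 × 10^-13 m.
Converting to pm: λ = 0.3523 pm ≈ 0.352 pm.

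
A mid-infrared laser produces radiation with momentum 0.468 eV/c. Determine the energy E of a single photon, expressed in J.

(c = 2.99792458 × 10^8 m/s, 1 eV = 1.602176634 × 10^-19 J.)
First convert: p = 0.468 eV/c = 2.5011 × 10^-28 kg·m/s.
For a photon E = pc, so E = 7.498 × 10^-20 J.
So E ≈ 7.50 × 10^-20 J.

7.50 × 10^-20 J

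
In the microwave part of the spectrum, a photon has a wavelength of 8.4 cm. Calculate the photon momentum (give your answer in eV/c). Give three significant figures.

1.48 × 10^-5 eV/c

Convert to SI: λ = 8.4 cm = 0.084 m.
The photon relation is p = h/λ, giving p = 7.888 × 10^-33 kg·m/s.
Converting to eV/c: p = 1.476 × 10^-5 eV/c ≈ 1.48 × 10^-5 eV/c.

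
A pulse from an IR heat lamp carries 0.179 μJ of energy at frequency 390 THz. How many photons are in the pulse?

Per-photon energy: E = 2.584·10^-19 J (from frequency = 390 THz).
N = E_total / E_photon = 1.79·10^-7 J / 2.584·10^-19 J = 6.93·10^11.

6.93·10^11 photons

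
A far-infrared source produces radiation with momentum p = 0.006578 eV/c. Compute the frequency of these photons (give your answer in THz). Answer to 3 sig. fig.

Convert to SI: p = 0.006578 eV/c = 3.5155 × 10^-30 kg·m/s.
For a photon f = pc/h, so f = 1.591 × 10^12 Hz.
Converting to THz: f = 1.591 THz ≈ 1.59 THz.

1.59 THz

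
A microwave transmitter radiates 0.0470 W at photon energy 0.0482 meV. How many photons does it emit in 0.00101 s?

6.15e18 photons

Total energy: E_total = P·t = 0.0470 × 0.00101 = 4.747e-5 J.
Per-photon energy: E = 7.722e-24 J.
N = E_total / E_photon = 6.15e18.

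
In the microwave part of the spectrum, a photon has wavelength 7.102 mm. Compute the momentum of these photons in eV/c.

Convert to SI: λ = 7.102 mm = 0.007102 m.
Apply p = h/λ: p = 9.330e-32 kg·m/s.
Converting to eV/c: p = 1.746e-4 eV/c ≈ 1.75e-4 eV/c.

1.75e-4 eV/c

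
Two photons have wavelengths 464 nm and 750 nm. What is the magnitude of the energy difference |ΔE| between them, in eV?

1.02 eV

Using E = hc/λ: E₁ = 4.281e-19 J, E₂ = 2.649e-19 J.
|ΔE| = |4.281e-19 − 2.649e-19| = 1.63e-19 J = 1.02 eV.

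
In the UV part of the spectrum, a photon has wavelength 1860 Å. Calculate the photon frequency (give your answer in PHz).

First convert: λ = 1860 Å = 1.86e-7 m.
The photon relation is f = c/λ, giving f = 1.612e15 Hz.
Converting to PHz: f = 1.612 PHz ≈ 1.61 PHz.

1.61 PHz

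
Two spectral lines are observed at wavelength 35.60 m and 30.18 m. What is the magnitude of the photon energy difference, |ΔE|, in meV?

Using E = hc/λ: E₁ = 5.5799 × 10^-27 J, E₂ = 6.5820 × 10^-27 J.
|ΔE| = |5.5799 × 10^-27 − 6.5820 × 10^-27| = 1.00 × 10^-27 J = 6.25 × 10^-6 meV.

6.25 × 10^-6 meV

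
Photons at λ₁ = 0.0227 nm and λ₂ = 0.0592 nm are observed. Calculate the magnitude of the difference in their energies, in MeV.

0.0337 MeV

Using E = hc/λ: E₁ = 8.751e-15 J, E₂ = 3.355e-15 J.
|ΔE| = |8.751e-15 − 3.355e-15| = 5.40e-15 J = 0.0337 MeV.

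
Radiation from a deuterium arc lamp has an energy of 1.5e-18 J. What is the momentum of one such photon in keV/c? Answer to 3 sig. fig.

9.36e-3 keV/c

(c = 2.99792458e8 m/s, 1 eV = 1.602176634e-19 J.)
The photon relation is p = E/c, giving p = 5.003e-27 kg·m/s.
Converting to keV/c: p = 0.009362 keV/c ≈ 9.36e-3 keV/c.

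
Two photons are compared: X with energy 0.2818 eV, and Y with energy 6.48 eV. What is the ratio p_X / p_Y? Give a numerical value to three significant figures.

0.0435

p_X = 1.506e-28 kg·m/s (from energy = 0.2818 eV, via p = E/c).
p_Y = 3.463e-27 kg·m/s (from energy = 6.48 eV, via p = E/c).
Ratio = 1.506e-28 / 3.463e-27 = 0.0435.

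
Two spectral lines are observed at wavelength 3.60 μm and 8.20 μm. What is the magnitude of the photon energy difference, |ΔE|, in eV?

Using E = hc/λ: E₁ = 5.518e-20 J, E₂ = 2.422e-20 J.
|ΔE| = |5.518e-20 − 2.422e-20| = 3.10e-20 J = 0.193 eV.

0.193 eV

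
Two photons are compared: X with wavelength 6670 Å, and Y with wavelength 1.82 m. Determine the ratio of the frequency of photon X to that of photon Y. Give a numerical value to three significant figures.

f_X = 4.495 × 10^14 Hz (from wavelength = 6670 Å, via f = c/λ).
f_Y = 1.647 × 10^8 Hz (from wavelength = 1.82 m, via f = c/λ).
Ratio = 4.495 × 10^14 / 1.647 × 10^8 = 2.73 × 10^6.

2.73 × 10^6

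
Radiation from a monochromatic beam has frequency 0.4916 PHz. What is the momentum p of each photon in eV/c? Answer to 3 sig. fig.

2.03 eV/c

Convert to SI: f = 0.4916 PHz = 4.916·10^14 Hz.
The photon relation is p = hf/c, giving p = 1.087·10^-27 kg·m/s.
Converting to eV/c: p = 2.033 eV/c ≈ 2.03 eV/c.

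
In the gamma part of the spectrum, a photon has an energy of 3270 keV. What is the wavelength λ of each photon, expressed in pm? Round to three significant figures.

In SI units: E = 3270 keV = 5.2391 × 10^-13 J.
The photon relation is λ = hc/E, giving λ = 3.792 × 10^-13 m.
Converting to pm: λ = 0.3792 pm ≈ 0.379 pm.

0.379 pm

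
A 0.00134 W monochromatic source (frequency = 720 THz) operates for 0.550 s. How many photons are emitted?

Total energy: E_total = P·t = 0.00134 × 0.550 = 7.370 × 10^-4 J.
Per-photon energy: E = 4.771 × 10^-19 J.
N = E_total / E_photon = 1.54 × 10^15.

1.54 × 10^15 photons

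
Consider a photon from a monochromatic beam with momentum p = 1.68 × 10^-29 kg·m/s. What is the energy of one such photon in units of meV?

(c = 2.99792458 × 10^8 m/s, 1 eV = 1.602176634 × 10^-19 J.)
Since E = pc for a photon, E = 5.037 × 10^-21 J.
Converting to meV: E = 31.44 meV ≈ 31.4 meV.

31.4 meV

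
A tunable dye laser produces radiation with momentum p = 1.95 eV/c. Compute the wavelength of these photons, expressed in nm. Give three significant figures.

636 nm

In SI units: p = 1.95 eV/c = 1.0421 × 10^-27 kg·m/s.
Since λ = h/p for a photon, λ = 6.358 × 10^-7 m.
Converting to nm: λ = 635.8 nm ≈ 636 nm.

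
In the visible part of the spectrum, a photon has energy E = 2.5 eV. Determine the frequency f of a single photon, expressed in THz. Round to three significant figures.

604 THz

In SI units: E = 2.5 eV = 4.0054·10^-19 J.
The photon relation is f = E/h, giving f = 6.045·10^14 Hz.
Converting to THz: f = 604.5 THz ≈ 604 THz.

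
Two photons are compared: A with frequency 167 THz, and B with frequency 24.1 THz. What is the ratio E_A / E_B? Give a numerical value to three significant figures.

E_A = 1.107e-19 J (from frequency = 167 THz, via E = hf).
E_B = 1.597e-20 J (from frequency = 24.1 THz, via E = hf).
Ratio = 1.107e-19 / 1.597e-20 = 6.93.

6.93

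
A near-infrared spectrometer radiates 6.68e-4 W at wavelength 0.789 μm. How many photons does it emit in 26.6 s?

Total energy: E_total = P·t = 6.68e-4 × 26.6 = 0.01777 J.
Per-photon energy: E = 2.518e-19 J.
N = E_total / E_photon = 7.06e16.

7.06e16 photons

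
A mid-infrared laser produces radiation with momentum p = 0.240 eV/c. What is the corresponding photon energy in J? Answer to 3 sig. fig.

Convert to SI: p = 0.240 eV/c = 1.2826 × 10^-28 kg·m/s.
The photon relation is E = pc, giving E = 3.845 × 10^-20 J.
So E ≈ 3.85 × 10^-20 J.

3.85 × 10^-20 J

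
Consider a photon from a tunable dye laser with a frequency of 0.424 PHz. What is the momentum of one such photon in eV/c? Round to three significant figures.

In SI units: f = 0.424 PHz = 4.24e14 Hz.
The photon relation is p = hf/c, giving p = 9.371e-28 kg·m/s.
Converting to eV/c: p = 1.754 eV/c ≈ 1.75 eV/c.

1.75 eV/c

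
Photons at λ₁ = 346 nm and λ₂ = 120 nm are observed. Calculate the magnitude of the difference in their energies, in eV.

6.75 eV

Using E = hc/λ: E₁ = 5.741e-19 J, E₂ = 1.655e-18 J.
|ΔE| = |5.741e-19 − 1.655e-18| = 1.08e-18 J = 6.75 eV.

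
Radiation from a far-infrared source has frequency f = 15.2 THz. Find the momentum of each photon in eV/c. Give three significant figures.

0.0629 eV/c

Use h = 6.62607015 × 10^-34 J·s, c = 2.99792458 × 10^8 m/s, 1 eV = 1.602176634 × 10^-19 J.
In SI units: f = 15.2 THz = 1.52 × 10^13 Hz.
The photon relation is p = hf/c, giving p = 3.360 × 10^-29 kg·m/s.
Converting to eV/c: p = 0.06286 eV/c ≈ 0.0629 eV/c.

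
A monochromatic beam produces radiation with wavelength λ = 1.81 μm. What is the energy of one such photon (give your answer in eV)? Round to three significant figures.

0.685 eV

Take h = 6.62607015e-34 J·s, c = 2.99792458e8 m/s, 1 eV = 1.602176634e-19 J.
First convert: λ = 1.81 μm = 1.81e-6 m.
For a photon E = hc/λ, so E = 1.097e-19 J.
Converting to eV: E = 0.6850 eV ≈ 0.685 eV.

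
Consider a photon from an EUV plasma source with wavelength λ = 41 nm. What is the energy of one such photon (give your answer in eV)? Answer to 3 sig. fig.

Take h = 6.62607015 × 10^-34 J·s, c = 2.99792458 × 10^8 m/s, 1 eV = 1.602176634 × 10^-19 J.
In SI units: λ = 41 nm = 4.1 × 10^-8 m.
For a photon E = hc/λ, so E = 4.845 × 10^-18 J.
Converting to eV: E = 30.24 eV ≈ 30.2 eV.

30.2 eV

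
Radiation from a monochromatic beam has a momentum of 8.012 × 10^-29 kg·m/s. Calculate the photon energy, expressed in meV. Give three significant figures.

150 meV

Use c = 2.99792458 × 10^8 m/s, 1 eV = 1.602176634 × 10^-19 J.
Apply E = pc: E = 2.402 × 10^-20 J.
Converting to meV: E = 149.9 meV ≈ 150 meV.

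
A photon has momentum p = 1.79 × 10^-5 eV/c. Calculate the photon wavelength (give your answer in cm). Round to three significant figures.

6.93 cm

Convert to SI: p = 1.79 × 10^-5 eV/c = 9.5663 × 10^-33 kg·m/s.
Apply λ = h/p: λ = 0.06926 m.
Converting to cm: λ = 6.926 cm ≈ 6.93 cm.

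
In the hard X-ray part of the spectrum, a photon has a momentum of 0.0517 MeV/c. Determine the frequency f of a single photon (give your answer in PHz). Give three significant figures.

In SI units: p = 0.0517 MeV/c = 2.7630 × 10^-23 kg·m/s.
Since f = pc/h for a photon, f = 1.250 × 10^19 Hz.
Converting to PHz: f = 12500 PHz ≈ 1.25 × 10^4 PHz.

1.25 × 10^4 PHz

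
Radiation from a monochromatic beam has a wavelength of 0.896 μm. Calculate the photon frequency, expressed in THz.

(c = 2.99792458 × 10^8 m/s.)
Convert to SI: λ = 0.896 μm = 8.96 × 10^-7 m.
The photon relation is f = c/λ, giving f = 3.346 × 10^14 Hz.
Converting to THz: f = 334.6 THz ≈ 335 THz.

335 THz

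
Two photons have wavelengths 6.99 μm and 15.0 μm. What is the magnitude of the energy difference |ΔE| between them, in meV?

94.7 meV

Using E = hc/λ: E₁ = 2.842e-20 J, E₂ = 1.324e-20 J.
|ΔE| = |2.842e-20 − 1.324e-20| = 1.52e-20 J = 94.7 meV.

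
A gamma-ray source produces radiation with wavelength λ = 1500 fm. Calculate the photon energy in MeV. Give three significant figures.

Use h = 6.62607015e-34 J·s, c = 2.99792458e8 m/s, 1 eV = 1.602176634e-19 J.
Convert to SI: λ = 1500 fm = 1.5e-12 m.
The photon relation is E = hc/λ, giving E = 1.324e-13 J.
Converting to MeV: E = 0.8266 MeV ≈ 0.827 MeV.

0.827 MeV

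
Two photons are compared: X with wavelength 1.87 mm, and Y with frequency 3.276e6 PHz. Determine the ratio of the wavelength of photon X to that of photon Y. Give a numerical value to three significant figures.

λ_X = 0.001870 m (from wavelength = 1.87 mm, via λ given directly).
λ_Y = 9.151e-14 m (from frequency = 3.276e6 PHz, via λ = c/f).
Ratio = 0.001870 / 9.151e-14 = 2.04e10.

2.04e10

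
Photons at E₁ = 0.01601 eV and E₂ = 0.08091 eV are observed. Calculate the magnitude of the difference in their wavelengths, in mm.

0.0621 mm

Using λ = hc/E: λ₁ = 7.7442e-5 m, λ₂ = 1.5324e-5 m.
|Δλ| = |7.7442e-5 − 1.5324e-5| = 6.21e-5 m = 0.0621 mm.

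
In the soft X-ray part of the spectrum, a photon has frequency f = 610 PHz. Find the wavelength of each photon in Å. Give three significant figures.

4.91 Å

Convert to SI: f = 610 PHz = 6.1e17 Hz.
Apply λ = c/f: λ = 4.915e-10 m.
Converting to Å: λ = 4.915 Å ≈ 4.91 Å.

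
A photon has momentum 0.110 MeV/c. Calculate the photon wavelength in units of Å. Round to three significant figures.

Use h = 6.62607015e-34 J·s, c = 2.99792458e8 m/s, 1 eV = 1.602176634e-19 J.
Convert to SI: p = 0.110 MeV/c = 5.8787e-23 kg·m/s.
Apply λ = h/p: λ = 1.127e-11 m.
Converting to Å: λ = 0.1127 Å ≈ 0.113 Å.

0.113 Å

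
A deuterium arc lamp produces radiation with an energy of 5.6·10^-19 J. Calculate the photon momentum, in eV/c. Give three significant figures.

Use c = 2.99792458·10^8 m/s, 1 eV = 1.602176634·10^-19 J.
Apply p = E/c: p = 1.868·10^-27 kg·m/s.
Converting to eV/c: p = 3.495 eV/c ≈ 3.50 eV/c.

3.50 eV/c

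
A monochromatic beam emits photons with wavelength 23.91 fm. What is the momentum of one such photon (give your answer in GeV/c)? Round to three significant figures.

0.0519 GeV/c

In SI units: λ = 23.91 fm = 2.391e-14 m.
Apply p = h/λ: p = 2.771e-20 kg·m/s.
Converting to GeV/c: p = 0.05185 GeV/c ≈ 0.0519 GeV/c.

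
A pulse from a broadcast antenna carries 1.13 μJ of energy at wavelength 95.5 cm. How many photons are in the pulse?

Per-photon energy: E = 2.080 × 10^-25 J (from wavelength = 95.5 cm).
N = E_total / E_photon = 1.13 × 10^-6 J / 2.080 × 10^-25 J = 5.43 × 10^18.

5.43 × 10^18 photons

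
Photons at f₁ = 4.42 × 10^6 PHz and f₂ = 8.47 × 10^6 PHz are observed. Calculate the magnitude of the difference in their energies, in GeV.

Using E = hf: E₁ = 2.929 × 10^-12 J, E₂ = 5.612 × 10^-12 J.
|ΔE| = |2.929 × 10^-12 − 5.612 × 10^-12| = 2.68 × 10^-12 J = 0.0167 GeV.

0.0167 GeV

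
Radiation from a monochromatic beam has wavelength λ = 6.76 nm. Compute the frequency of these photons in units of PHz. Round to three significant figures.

In SI units: λ = 6.76 nm = 6.76e-9 m.
Apply f = c/λ: f = 4.435e16 Hz.
Converting to PHz: f = 44.35 PHz ≈ 44.3 PHz.

44.3 PHz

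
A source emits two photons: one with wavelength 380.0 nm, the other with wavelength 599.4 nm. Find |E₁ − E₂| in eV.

1.19 eV

Using E = hc/λ: E₁ = 5.2275 × 10^-19 J, E₂ = 3.3141 × 10^-19 J.
|ΔE| = |5.2275 × 10^-19 − 3.3141 × 10^-19| = 1.91 × 10^-19 J = 1.19 eV.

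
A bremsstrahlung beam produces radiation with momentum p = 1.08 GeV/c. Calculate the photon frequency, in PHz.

2.61·10^8 PHz

Take h = 6.62607015·10^-34 J·s, c = 2.99792458·10^8 m/s, 1 eV = 1.602176634·10^-19 J.
In SI units: p = 1.08 GeV/c = 5.7718·10^-19 kg·m/s.
Since f = pc/h for a photon, f = 2.611·10^23 Hz.
Converting to PHz: f = 2.611·10^8 PHz ≈ 2.61·10^8 PHz.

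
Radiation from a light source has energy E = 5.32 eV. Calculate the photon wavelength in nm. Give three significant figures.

233 nm

First convert: E = 5.32 eV = 8.5236·10^-19 J.
The photon relation is λ = hc/E, giving λ = 2.331·10^-7 m.
Converting to nm: λ = 233.1 nm ≈ 233 nm.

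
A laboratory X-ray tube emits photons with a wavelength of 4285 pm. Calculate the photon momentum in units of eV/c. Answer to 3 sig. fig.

289 eV/c

Take h = 6.62607015·10^-34 J·s, c = 2.99792458·10^8 m/s, 1 eV = 1.602176634·10^-19 J.
In SI units: λ = 4285 pm = 4.285·10^-9 m.
Apply p = h/λ: p = 1.546·10^-25 kg·m/s.
Converting to eV/c: p = 289.3 eV/c ≈ 289 eV/c.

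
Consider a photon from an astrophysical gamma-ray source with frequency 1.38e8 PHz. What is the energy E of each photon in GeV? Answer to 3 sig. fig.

First convert: f = 1.38e8 PHz = 1.38e23 Hz.
Apply E = hf: E = 9.144e-11 J.
Converting to GeV: E = 0.5707 GeV ≈ 0.571 GeV.

0.571 GeV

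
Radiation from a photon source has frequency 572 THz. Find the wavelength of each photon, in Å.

First convert: f = 572 THz = 5.72 × 10^14 Hz.
The photon relation is λ = c/f, giving λ = 5.241 × 10^-7 m.
Converting to Å: λ = 5241 Å ≈ 5240 Å.

5240 Å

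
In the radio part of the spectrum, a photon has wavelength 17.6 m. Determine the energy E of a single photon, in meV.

7.04e-5 meV

Use h = 6.62607015e-34 J·s, c = 2.99792458e8 m/s, 1 eV = 1.602176634e-19 J.
Since E = hc/λ for a photon, E = 1.129e-26 J.
Converting to meV: E = 7.045e-5 meV ≈ 7.04e-5 meV.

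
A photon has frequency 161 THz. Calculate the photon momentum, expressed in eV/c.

0.666 eV/c

(h = 6.62607015e-34 J·s, c = 2.99792458e8 m/s, 1 eV = 1.602176634e-19 J.)
Convert to SI: f = 161 THz = 1.61e14 Hz.
The photon relation is p = hf/c, giving p = 3.558e-28 kg·m/s.
Converting to eV/c: p = 0.6658 eV/c ≈ 0.666 eV/c.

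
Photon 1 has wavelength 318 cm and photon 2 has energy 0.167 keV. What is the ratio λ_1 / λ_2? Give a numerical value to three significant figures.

λ_1 = 3.180 m (from wavelength = 318 cm, via λ given directly).
λ_2 = 7.424 × 10^-9 m (from energy = 0.167 keV, via λ = hc/E).
Ratio = 3.180 / 7.424 × 10^-9 = 4.28 × 10^8.

4.28 × 10^8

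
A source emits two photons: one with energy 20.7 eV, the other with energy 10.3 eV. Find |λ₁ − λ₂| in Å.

Using λ = hc/E: λ₁ = 5.990e-8 m, λ₂ = 1.204e-7 m.
|Δλ| = |5.990e-8 − 1.204e-7| = 6.05e-8 m = 605 Å.

605 Å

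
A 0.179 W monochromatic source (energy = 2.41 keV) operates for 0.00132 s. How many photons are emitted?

6.12 × 10^11 photons

Total energy: E_total = P·t = 0.179 × 0.00132 = 2.363 × 10^-4 J.
Per-photon energy: E = 3.861 × 10^-16 J.
N = E_total / E_photon = 6.12 × 10^11.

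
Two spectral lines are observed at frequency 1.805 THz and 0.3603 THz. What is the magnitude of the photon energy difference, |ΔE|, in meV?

Using E = hf: E₁ = 1.1960e-21 J, E₂ = 2.3874e-22 J.
|ΔE| = |1.1960e-21 − 2.3874e-22| = 9.57e-22 J = 5.97 meV.

5.97 meV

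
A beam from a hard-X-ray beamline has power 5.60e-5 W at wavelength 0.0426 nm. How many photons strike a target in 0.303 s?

3.64e9 photons

Total energy: E_total = P·t = 5.60e-5 × 0.303 = 1.697e-5 J.
Per-photon energy: E = 4.663e-15 J.
N = E_total / E_photon = 3.64e9.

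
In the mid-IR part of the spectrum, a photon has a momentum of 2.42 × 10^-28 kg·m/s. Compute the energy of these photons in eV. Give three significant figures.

0.453 eV

For a photon E = pc, so E = 7.255 × 10^-20 J.
Converting to eV: E = 0.4528 eV ≈ 0.453 eV.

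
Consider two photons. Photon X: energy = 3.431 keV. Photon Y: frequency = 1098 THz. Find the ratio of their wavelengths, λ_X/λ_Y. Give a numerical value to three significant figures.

1.32·10^-3

λ_X = 3.614·10^-10 m (from energy = 3.431 keV, via λ = hc/E).
λ_Y = 2.730·10^-7 m (from frequency = 1098 THz, via λ = c/f).
Ratio = 3.614·10^-10 / 2.730·10^-7 = 1.32·10^-3.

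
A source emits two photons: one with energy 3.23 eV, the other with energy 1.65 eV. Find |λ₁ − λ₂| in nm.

368 nm

Using λ = hc/E: λ₁ = 3.839 × 10^-7 m, λ₂ = 7.514 × 10^-7 m.
|Δλ| = |3.839 × 10^-7 − 7.514 × 10^-7| = 3.68 × 10^-7 m = 368 nm.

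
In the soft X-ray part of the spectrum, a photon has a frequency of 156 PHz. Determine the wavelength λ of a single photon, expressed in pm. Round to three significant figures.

1920 pm

Take c = 2.99792458 × 10^8 m/s.
Convert to SI: f = 156 PHz = 1.56 × 10^17 Hz.
Apply λ = c/f: λ = 1.922 × 10^-9 m.
Converting to pm: λ = 1922 pm ≈ 1920 pm.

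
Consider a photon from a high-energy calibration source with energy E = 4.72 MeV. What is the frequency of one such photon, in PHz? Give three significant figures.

(h = 6.62607015e-34 J·s, 1 eV = 1.602176634e-19 J.)
In SI units: E = 4.72 MeV = 7.5623e-13 J.
Since f = E/h for a photon, f = 1.141e21 Hz.
Converting to PHz: f = 1.141e6 PHz ≈ 1.14e6 PHz.

1.14e6 PHz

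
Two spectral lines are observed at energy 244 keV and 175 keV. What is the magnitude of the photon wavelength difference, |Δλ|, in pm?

2.00 pm

Using λ = hc/E: λ₁ = 5.081 × 10^-12 m, λ₂ = 7.085 × 10^-12 m.
|Δλ| = |5.081 × 10^-12 − 7.085 × 10^-12| = 2.00 × 10^-12 m = 2.00 pm.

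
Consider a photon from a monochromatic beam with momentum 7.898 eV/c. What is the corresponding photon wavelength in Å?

1570 Å

(h = 6.62607015 × 10^-34 J·s, c = 2.99792458 × 10^8 m/s, 1 eV = 1.602176634 × 10^-19 J.)
Convert to SI: p = 7.898 eV/c = 4.2209 × 10^-27 kg·m/s.
Apply λ = h/p: λ = 1.570 × 10^-7 m.
Converting to Å: λ = 1570 Å ≈ 1570 Å.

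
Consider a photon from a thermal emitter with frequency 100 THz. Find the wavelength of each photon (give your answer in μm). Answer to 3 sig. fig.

In SI units: f = 100 THz = 1.0 × 10^14 Hz.
Apply λ = c/f: λ = 2.998 × 10^-6 m.
Converting to μm: λ = 2.998 μm ≈ 3.00 μm.

3.00 μm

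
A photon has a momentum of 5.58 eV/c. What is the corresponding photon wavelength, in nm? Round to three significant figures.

222 nm

In SI units: p = 5.58 eV/c = 2.9821·10^-27 kg·m/s.
The photon relation is λ = h/p, giving λ = 2.222·10^-7 m.
Converting to nm: λ = 222.2 nm ≈ 222 nm.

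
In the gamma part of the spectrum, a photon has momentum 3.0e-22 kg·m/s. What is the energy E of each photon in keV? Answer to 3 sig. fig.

Use c = 2.99792458e8 m/s, 1 eV = 1.602176634e-19 J.
Since E = pc for a photon, E = 8.994e-14 J.
Converting to keV: E = 561.3 keV ≈ 561 keV.

561 keV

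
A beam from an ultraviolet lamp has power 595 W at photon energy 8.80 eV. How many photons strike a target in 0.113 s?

4.77e19 photons

Total energy: E_total = P·t = 595 × 0.113 = 67.23 J.
Per-photon energy: E = 1.410e-18 J.
N = E_total / E_photon = 4.77e19.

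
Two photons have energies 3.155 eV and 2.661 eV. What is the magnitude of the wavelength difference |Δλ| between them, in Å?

730 Å

Using λ = hc/E: λ₁ = 3.9298e-7 m, λ₂ = 4.6593e-7 m.
|Δλ| = |3.9298e-7 − 4.6593e-7| = 7.30e-8 m = 730 Å.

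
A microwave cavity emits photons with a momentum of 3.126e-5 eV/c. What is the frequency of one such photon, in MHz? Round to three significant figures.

(h = 6.62607015e-34 J·s, c = 2.99792458e8 m/s, 1 eV = 1.602176634e-19 J.)
First convert: p = 3.126e-5 eV/c = 1.6706e-32 kg·m/s.
Apply f = pc/h: f = 7.559e9 Hz.
Converting to MHz: f = 7559 MHz ≈ 7560 MHz.

7560 MHz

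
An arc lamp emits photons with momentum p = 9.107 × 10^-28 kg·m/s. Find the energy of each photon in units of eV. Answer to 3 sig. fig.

1.70 eV

Take c = 2.99792458 × 10^8 m/s, 1 eV = 1.602176634 × 10^-19 J.
For a photon E = pc, so E = 2.730 × 10^-19 J.
Converting to eV: E = 1.704 eV ≈ 1.70 eV.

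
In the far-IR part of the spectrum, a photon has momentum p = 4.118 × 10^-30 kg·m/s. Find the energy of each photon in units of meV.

7.71 meV

Since E = pc for a photon, E = 1.235 × 10^-21 J.
Converting to meV: E = 7.705 meV ≈ 7.71 meV.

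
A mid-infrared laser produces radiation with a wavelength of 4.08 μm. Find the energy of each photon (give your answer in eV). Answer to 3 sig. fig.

Take h = 6.62607015 × 10^-34 J·s, c = 2.99792458 × 10^8 m/s, 1 eV = 1.602176634 × 10^-19 J.
In SI units: λ = 4.08 μm = 4.08 × 10^-6 m.
The photon relation is E = hc/λ, giving E = 4.869 × 10^-20 J.
Converting to eV: E = 0.3039 eV ≈ 0.304 eV.

0.304 eV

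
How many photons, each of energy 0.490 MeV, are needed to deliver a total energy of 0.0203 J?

Per-photon energy: E = 7.851e-14 J (from energy = 0.490 MeV).
N = E_total / E_photon = 0.0203 J / 7.851e-14 J = 2.59e11.

2.59e11 photons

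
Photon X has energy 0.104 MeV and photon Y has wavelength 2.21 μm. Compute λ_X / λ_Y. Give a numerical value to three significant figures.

λ_X = 1.192 × 10^-11 m (from energy = 0.104 MeV, via λ = hc/E).
λ_Y = 2.210 × 10^-6 m (from wavelength = 2.21 μm, via λ given directly).
Ratio = 1.192 × 10^-11 / 2.210 × 10^-6 = 5.39 × 10^-6.

5.39 × 10^-6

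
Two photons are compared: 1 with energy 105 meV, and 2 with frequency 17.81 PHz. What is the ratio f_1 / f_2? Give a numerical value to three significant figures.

1.43e-3

f_1 = 2.539e13 Hz (from energy = 105 meV, via f = E/h).
f_2 = 1.781e16 Hz (from frequency = 17.81 PHz, via f given directly).
Ratio = 2.539e13 / 1.781e16 = 1.43e-3.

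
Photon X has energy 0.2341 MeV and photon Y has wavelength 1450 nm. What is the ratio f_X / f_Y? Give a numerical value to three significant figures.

2.74e5

f_X = 5.661e19 Hz (from energy = 0.2341 MeV, via f = E/h).
f_Y = 2.068e14 Hz (from wavelength = 1450 nm, via f = c/λ).
Ratio = 5.661e19 / 2.068e14 = 2.74e5.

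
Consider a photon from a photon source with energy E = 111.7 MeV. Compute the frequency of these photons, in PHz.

2.70e7 PHz

Take h = 6.62607015e-34 J·s, 1 eV = 1.602176634e-19 J.
Convert to SI: E = 111.7 MeV = 1.7896e-11 J.
The photon relation is f = E/h, giving f = 2.701e22 Hz.
Converting to PHz: f = 2.701e7 PHz ≈ 2.70e7 PHz.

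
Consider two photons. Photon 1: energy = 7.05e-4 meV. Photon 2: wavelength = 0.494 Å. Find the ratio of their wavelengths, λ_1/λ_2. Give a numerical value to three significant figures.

λ_1 = 1.759 m (from energy = 7.05e-4 meV, via λ = hc/E).
λ_2 = 4.940e-11 m (from wavelength = 0.494 Å, via λ given directly).
Ratio = 1.759 / 4.940e-11 = 3.56e10.

3.56e10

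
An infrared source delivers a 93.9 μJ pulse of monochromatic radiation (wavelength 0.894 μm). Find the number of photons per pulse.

4.23 × 10^14 photons

Per-photon energy: E = 2.222 × 10^-19 J (from wavelength = 0.894 μm).
N = E_total / E_photon = 9.39 × 10^-5 J / 2.222 × 10^-19 J = 4.23 × 10^14.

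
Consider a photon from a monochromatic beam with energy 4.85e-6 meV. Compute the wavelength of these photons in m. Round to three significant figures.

256 m

(h = 6.62607015e-34 J·s, c = 2.99792458e8 m/s, 1 eV = 1.602176634e-19 J.)
First convert: E = 4.85e-6 meV = 7.7706e-28 J.
Since λ = hc/E for a photon, λ = 255.6 m.
So λ ≈ 256 m.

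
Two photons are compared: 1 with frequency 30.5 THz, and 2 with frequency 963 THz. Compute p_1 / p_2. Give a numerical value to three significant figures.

p_1 = 6.741e-29 kg·m/s (from frequency = 30.5 THz, via p = hf/c).
p_2 = 2.128e-27 kg·m/s (from frequency = 963 THz, via p = hf/c).
Ratio = 6.741e-29 / 2.128e-27 = 0.0317.

0.0317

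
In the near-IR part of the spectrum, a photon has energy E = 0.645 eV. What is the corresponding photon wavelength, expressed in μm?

1.92 μm

(h = 6.62607015 × 10^-34 J·s, c = 2.99792458 × 10^8 m/s, 1 eV = 1.602176634 × 10^-19 J.)
Convert to SI: E = 0.645 eV = 1.0334 × 10^-19 J.
The photon relation is λ = hc/E, giving λ = 1.922 × 10^-6 m.
Converting to μm: λ = 1.922 μm ≈ 1.92 μm.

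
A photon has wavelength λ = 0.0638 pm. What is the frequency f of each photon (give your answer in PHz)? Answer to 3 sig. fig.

In SI units: λ = 0.0638 pm = 6.38e-14 m.
For a photon f = c/λ, so f = 4.699e21 Hz.
Converting to PHz: f = 4.699e6 PHz ≈ 4.70e6 PHz.

4.70e6 PHz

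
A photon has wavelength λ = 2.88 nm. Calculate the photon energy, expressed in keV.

(h = 6.62607015 × 10^-34 J·s, c = 2.99792458 × 10^8 m/s, 1 eV = 1.602176634 × 10^-19 J.)
First convert: λ = 2.88 nm = 2.88 × 10^-9 m.
Since E = hc/λ for a photon, E = 6.897 × 10^-17 J.
Converting to keV: E = 0.4305 keV ≈ 0.431 keV.

0.431 keV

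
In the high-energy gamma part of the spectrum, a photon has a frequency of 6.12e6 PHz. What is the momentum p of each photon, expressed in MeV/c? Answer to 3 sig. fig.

Use h = 6.62607015e-34 J·s, c = 2.99792458e8 m/s, 1 eV = 1.602176634e-19 J.
First convert: f = 6.12e6 PHz = 6.12e21 Hz.
The photon relation is p = hf/c, giving p = 1.353e-20 kg·m/s.
Converting to MeV/c: p = 25.31 MeV/c ≈ 25.3 MeV/c.

25.3 MeV/c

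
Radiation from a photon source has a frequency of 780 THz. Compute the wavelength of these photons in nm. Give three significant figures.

384 nm

Take c = 2.99792458 × 10^8 m/s.
First convert: f = 780 THz = 7.80 × 10^14 Hz.
Since λ = c/f for a photon, λ = 3.843 × 10^-7 m.
Converting to nm: λ = 384.3 nm ≈ 384 nm.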